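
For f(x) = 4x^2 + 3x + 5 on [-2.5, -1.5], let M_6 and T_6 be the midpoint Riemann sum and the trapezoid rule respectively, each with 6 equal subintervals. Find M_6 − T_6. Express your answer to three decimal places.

M_6 ≈ 15.32407.
T_6 ≈ 15.35185.
M_6 − T_6 ≈ -0.028.

-0.028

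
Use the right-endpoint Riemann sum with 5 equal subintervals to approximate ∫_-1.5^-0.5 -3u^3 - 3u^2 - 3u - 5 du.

-2.135

Δu = (-0.5 − (-1.5))/5 = 0.2.
Right endpoints: -1.3, -1.1, -0.9, -0.7, -0.5.
f(-1.3) = 0.421, f(-1.1) = -1.337, f(-0.9) = -2.543, f(-0.7) = -3.341, f(-0.5) = -3.875.
Sum = Δu · [f(-1.3) + f(-1.1) + f(-0.9) + f(-0.7) + f(-0.5)].
Sum = -2.135.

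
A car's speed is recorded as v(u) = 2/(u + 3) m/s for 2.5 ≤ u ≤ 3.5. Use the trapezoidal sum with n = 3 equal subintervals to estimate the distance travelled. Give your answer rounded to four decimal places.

Δu = (3.5 − 2.5)/3 = 1/3.
v(2.5) = 4/11, v(17/6) = 12/35, v(19/6) = 12/37, v(3.5) = 4/13.
T_3 = (Δu/2)·[v(u_0) + 2v(u_1) + 2v(u_2) + v(u_3)].
Sum ≈ 0.3343.

0.3343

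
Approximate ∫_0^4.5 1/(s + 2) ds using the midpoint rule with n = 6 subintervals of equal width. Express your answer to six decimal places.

Δs = (4.5 − 0)/6 = 0.75.
Midpoints: 0.375, 1.125, 1.875, 2.625, 3.375, 4.125.
f(0.375) = 8/19, f(1.125) = 0.32, f(1.875) = 8/31, f(2.625) = 8/37, f(3.375) = 8/43, f(4.125) = 8/49.
Sum = Δs · [f(0.375) + f(1.125) + f(1.875) + ...].
Sum ≈ 1.173484.

1.173484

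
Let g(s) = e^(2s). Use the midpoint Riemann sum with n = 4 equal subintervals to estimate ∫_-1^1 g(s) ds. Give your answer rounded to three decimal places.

3.480

Δs = (1 − (-1))/4 = 0.5.
Midpoints: -0.75, -0.25, 0.25, 0.75.
g(-0.75) ≈ 0.223, g(-0.25) ≈ 0.607, g(0.25) ≈ 1.649, g(0.75) ≈ 4.482.
Sum = Δs · [g(-0.75) + g(-0.25) + g(0.25) + g(0.75)].
Sum ≈ 3.480.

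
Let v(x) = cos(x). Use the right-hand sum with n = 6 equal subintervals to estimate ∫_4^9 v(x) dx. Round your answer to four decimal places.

0.9932

Δx = (9 − 4)/6 = 5/6.
Right endpoints: 29/6, 17/3, 6.5, 22/3, 49/6, 9.
v(29/6) ≈ 0.1206, v(17/3) ≈ 0.8159, v(6.5) ≈ 0.9766, v(22/3) ≈ 0.4974, v(49/6) ≈ -0.3076, v(9) ≈ -0.9111.
Sum = Δx · [v(29/6) + v(17/3) + v(6.5) + ...].
Sum ≈ 0.9932.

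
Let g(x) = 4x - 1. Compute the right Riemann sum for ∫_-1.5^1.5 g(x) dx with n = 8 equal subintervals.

-0.75

Δx = (1.5 − (-1.5))/8 = 0.375.
Right endpoints: -1.125, -0.75, -0.375, 0, 0.375, 0.75, 1.125, 1.5.
g(-1.125) = -5.5, g(-0.75) = -4, g(-0.375) = -2.5, g(0) = -1, g(0.375) = 0.5, g(0.75) = 2, g(1.125) = 3.5, g(1.5) = 5.
Sum = Δx · [g(-1.125) + g(-0.75) + g(-0.375) + ...].
Sum = -0.75.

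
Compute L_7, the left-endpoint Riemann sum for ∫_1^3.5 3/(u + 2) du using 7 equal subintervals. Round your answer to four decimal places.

Δu = (3.5 − 1)/7 = 5/14.
Left endpoints: 1, 19/14, 12/7, 29/14, 17/7, 39/14, 22/7.
f(1) = 1, f(19/14) = 42/47, f(12/7) = 21/26, f(29/14) = 14/19, f(17/7) = 21/31, f(39/14) = 42/67, f(22/7) = 7/12.
Sum = Δu · [f(1) + f(19/14) + f(12/7) + ...].
Sum ≈ 1.9021.

1.9021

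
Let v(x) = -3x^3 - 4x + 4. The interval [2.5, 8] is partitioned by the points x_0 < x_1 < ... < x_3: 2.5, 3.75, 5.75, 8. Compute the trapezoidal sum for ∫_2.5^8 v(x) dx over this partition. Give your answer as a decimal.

Subinterval widths: 1.25, 2, 2.25.
v(2.5) = -52.875, v(3.75) = -169.203125, v(5.75) = -589.328125, v(8) = -1564.
On each subinterval the trapezoid contributes (Δx_i/2)·[v(x_{i-1}) + v(x_i)].
Sum = -3319.82421875.

-3319.82421875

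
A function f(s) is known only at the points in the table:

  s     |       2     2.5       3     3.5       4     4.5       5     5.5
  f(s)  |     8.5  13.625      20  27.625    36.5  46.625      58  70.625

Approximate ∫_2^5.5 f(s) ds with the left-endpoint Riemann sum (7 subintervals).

Δs = 0.5.
Sum = 0.5·[8.5 + 13.625 + 20 + 27.625 + 36.5 + 46.625 + 58] = 105.4375.

105.4375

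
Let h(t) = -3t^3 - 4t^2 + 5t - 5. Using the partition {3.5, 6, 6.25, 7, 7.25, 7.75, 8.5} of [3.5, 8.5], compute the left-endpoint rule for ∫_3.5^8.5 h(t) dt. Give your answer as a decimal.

Subinterval widths: 2.5, 0.25, 0.75, 0.25, 0.5, 0.75.
Left endpoints: 3.5, 6, 6.25, 7, 7.25, 7.75.
h(3.5) = -165.125, h(6) = -767, h(6.25) = -862.421875, h(7) = -1195, h(7.25) = -1322.234375, h(7.75) = -1602.953125.
Sum = Σ Δt_i · h(t_i).
Sum = -3413.4609375.

-3413.4609375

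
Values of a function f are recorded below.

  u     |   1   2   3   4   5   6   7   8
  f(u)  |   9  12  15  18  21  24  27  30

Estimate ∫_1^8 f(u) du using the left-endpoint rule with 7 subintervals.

Δu = 1.
Sum = 1·[9 + 12 + 15 + 18 + 21 + 24 + 27] = 126.

126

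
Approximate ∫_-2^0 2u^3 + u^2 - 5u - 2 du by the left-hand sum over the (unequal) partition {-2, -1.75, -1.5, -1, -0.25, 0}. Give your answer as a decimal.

Subinterval widths: 0.25, 0.25, 0.5, 0.75, 0.25.
Left endpoints: -2, -1.75, -1.5, -1, -0.25.
f(-2) = -4, f(-1.75) = -0.90625, f(-1.5) = 1, f(-1) = 2, f(-0.25) = -0.71875.
Sum = Σ Δu_i · f(u_i).
Sum = 0.59375.

0.59375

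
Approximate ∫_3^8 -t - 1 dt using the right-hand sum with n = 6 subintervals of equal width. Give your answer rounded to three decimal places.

-34.583

Δt = (8 − 3)/6 = 5/6.
Right endpoints: 23/6, 14/3, 5.5, 19/3, 43/6, 8.
f(23/6) = -29/6, f(14/3) = -17/3, f(5.5) = -6.5, f(19/3) = -22/3, f(43/6) = -49/6, f(8) = -9.
Sum = Δt · [f(23/6) + f(14/3) + f(5.5) + ...].
Sum ≈ -34.583.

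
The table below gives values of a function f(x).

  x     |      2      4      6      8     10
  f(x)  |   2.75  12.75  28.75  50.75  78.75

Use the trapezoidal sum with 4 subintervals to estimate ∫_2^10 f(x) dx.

266

Δx = 2.
T_4 = (2/2)·[2.75 + 2·12.75 + 2·28.75 + 2·50.75 + 78.75] = 266.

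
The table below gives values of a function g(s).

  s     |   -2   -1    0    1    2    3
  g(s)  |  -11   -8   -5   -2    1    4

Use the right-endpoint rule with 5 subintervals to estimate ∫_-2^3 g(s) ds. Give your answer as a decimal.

-10

Δs = 1.
Sum = 1·[(-8) + (-5) + (-2) + 1 + 4] = -10.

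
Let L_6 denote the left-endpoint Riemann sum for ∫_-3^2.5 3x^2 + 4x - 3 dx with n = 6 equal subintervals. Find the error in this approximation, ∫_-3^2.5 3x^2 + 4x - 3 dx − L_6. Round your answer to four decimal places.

Exact integral: ∫_-3^2.5 f(x) dx = 20.625.
L_6 ≈ 16.633681.
Error ≈ 20.625 − 16.633681 ≈ 3.9913.

3.9913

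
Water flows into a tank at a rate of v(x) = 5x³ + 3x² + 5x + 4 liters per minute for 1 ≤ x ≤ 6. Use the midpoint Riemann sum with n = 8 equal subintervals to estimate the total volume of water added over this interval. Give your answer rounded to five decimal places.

1932.21680

Δx = (6 − 1)/8 = 0.625.
Midpoints: 1.3125, 1.9375, 2.5625, 3.1875, 3.8125, 4.4375, 5.0625, 5.6875.
v(1.3125) = 110737/4096, v(1.9375) = 251147/4096, v(2.5625) = 494157/4096, v(3.1875) = 869767/4096, v(3.8125) = 1407977/4096, v(4.4375) = 2138787/4096, v(5.0625) = 3092197/4096, v(5.6875) = 4298207/4096.
Sum = Δx · [v(1.3125) + v(1.9375) + v(2.5625) + ...].
Sum ≈ 1932.21680.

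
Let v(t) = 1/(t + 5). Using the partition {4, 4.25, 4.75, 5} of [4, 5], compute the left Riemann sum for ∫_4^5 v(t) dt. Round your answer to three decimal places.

Subinterval widths: 0.25, 0.5, 0.25.
Left endpoints: 4, 4.25, 4.75.
v(4) = 1/9, v(4.25) = 4/37, v(4.75) = 4/39.
Sum = Σ Δt_i · v(t_i).
Sum ≈ 0.107.

0.107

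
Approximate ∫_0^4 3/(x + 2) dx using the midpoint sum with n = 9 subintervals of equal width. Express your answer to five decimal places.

Δx = (4 − 0)/9 = 4/9.
Midpoints: 2/9, 2/3, 10/9, 14/9, 2, 22/9, 26/9, 10/3, 34/9.
f(2/9) = 1.35, f(2/3) = 1.125, f(10/9) = 27/28, f(14/9) = 0.84375, f(2) = 0.75, f(22/9) = 0.675, f(26/9) = 27/44, f(10/3) = 0.5625, f(34/9) = 27/52.
Sum = Δx · [f(2/9) + f(2/3) + f(10/9) + ...].
Sum ≈ 3.29040.

3.29040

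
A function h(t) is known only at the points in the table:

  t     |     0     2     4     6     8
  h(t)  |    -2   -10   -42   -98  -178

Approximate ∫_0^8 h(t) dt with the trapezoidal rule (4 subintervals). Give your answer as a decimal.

-480

Δt = 2.
T_4 = (2/2)·[(-2) + 2·(-10) + 2·(-42) + 2·(-98) + (-178)] = -480.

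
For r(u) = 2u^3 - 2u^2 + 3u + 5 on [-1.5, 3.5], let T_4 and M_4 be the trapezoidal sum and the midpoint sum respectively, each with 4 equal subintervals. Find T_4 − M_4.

7.8125

T_4 = 86.875.
M_4 = 79.0625.
T_4 − M_4 = 7.8125.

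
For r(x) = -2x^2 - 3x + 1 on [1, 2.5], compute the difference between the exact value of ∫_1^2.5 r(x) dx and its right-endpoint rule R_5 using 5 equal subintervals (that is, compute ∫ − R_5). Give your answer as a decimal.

2.295

Exact integral: ∫_1^2.5 r(x) dx = -16.125.
R_5 = -18.42.
Error = -16.125 − (-18.42) = 2.295.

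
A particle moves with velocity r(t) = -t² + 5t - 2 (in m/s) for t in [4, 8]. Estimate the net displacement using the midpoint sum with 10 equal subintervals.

Δt = (8 − 4)/10 = 0.4.
Midpoints: 4.2, 4.6, 5, 5.4, 5.8, 6.2, 6.6, 7, 7.4, 7.8.
r(4.2) = 1.36, r(4.6) = -0.16, r(5) = -2, r(5.4) = -4.16, r(5.8) = -6.64, r(6.2) = -9.44, r(6.6) = -12.56, r(7) = -16, r(7.4) = -19.76, r(7.8) = -23.84.
Sum = Δt · [r(4.2) + r(4.6) + r(5) + ...].
Sum = -37.28.

-37.28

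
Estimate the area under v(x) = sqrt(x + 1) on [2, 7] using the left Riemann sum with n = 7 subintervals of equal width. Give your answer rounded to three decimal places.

Δx = (7 − 2)/7 = 5/7.
Left endpoints: 2, 19/7, 24/7, 29/7, 34/7, 39/7, 44/7.
v(2) ≈ 1.732, v(19/7) ≈ 1.927, v(24/7) ≈ 2.104, v(29/7) ≈ 2.268, v(34/7) ≈ 2.420, v(39/7) ≈ 2.563, v(44/7) ≈ 2.699.
Sum = Δx · [v(2) + v(19/7) + v(24/7) + ...].
Sum ≈ 11.225.

11.225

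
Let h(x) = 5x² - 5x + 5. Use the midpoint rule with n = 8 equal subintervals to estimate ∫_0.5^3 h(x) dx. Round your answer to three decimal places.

Δx = (3 − 0.5)/8 = 0.3125.
Midpoints: 0.65625, 0.96875, 1.28125, 1.59375, 1.90625, 2.21875, 2.53125, 2.84375.
h(0.65625) = 3965/1024, h(0.96875) = 4965/1024, h(1.28125) = 6965/1024, h(1.59375) = 9965/1024, h(1.90625) = 13965/1024, h(2.21875) = 18965/1024, h(2.53125) = 24965/1024, h(2.84375) = 31965/1024.
Sum = Δx · [h(0.65625) + h(0.96875) + h(1.28125) + ...].
Sum ≈ 35.315.

35.315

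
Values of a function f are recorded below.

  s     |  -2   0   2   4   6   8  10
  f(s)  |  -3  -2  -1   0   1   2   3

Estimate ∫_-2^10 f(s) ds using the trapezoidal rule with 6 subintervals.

0

Δs = 2.
T_6 = (2/2)·[(-3) + 2·(-2) + 2·(-1) + 2·0 + 2·1 + 2·2 + 3] = 0.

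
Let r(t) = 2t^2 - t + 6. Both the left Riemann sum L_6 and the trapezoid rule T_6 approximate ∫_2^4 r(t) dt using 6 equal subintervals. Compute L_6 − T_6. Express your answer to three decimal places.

-3.667

L_6 ≈ 39.74074.
T_6 ≈ 43.40741.
L_6 − T_6 ≈ -3.667.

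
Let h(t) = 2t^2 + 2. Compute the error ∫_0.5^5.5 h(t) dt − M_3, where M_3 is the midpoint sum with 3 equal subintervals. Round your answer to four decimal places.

Exact integral: ∫_0.5^5.5 h(t) dt ≈ 120.833333.
M_3 ≈ 118.518519.
Error ≈ 120.833333 − 118.518519 ≈ 2.3148.

2.3148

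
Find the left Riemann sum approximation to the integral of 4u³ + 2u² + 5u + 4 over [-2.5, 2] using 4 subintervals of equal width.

Δu = (2 − (-2.5))/4 = 1.125.
Left endpoints: -2.5, -1.375, -0.25, 0.875.
f(-2.5) = -58.5, f(-1.375) = -9.4921875, f(-0.25) = 2.8125, f(0.875) = 12.5859375.
Sum = Δu · [f(-2.5) + f(-1.375) + f(-0.25) + f(0.875)].
Sum = -59.16796875.

-59.16796875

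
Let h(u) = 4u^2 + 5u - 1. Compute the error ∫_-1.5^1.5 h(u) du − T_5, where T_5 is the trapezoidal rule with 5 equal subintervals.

Exact integral: ∫_-1.5^1.5 h(u) du = 6.
T_5 = 6.72.
Error = 6 − 6.72 = -0.72.

-0.72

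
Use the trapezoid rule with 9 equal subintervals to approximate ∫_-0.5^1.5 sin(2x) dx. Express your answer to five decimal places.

Δx = (1.5 − (-0.5))/9 = 2/9.
f(-0.5) ≈ -0.84147, f(-5/18) ≈ -0.52742, f(-1/18) ≈ -0.11088, f(1/6) ≈ 0.32719, f(7/18) ≈ 0.70170, f(11/18) ≈ 0.93986, f(5/6) ≈ 0.99541, f(19/18) ≈ 0.85755, f(23/18) ≈ 0.55306, f(1.5) ≈ 0.14112.
T_9 = (Δx/2)·[f(x_0) + 2f(x_1) + ... + 2f(x_{8}) + f(x_9)].
Sum ≈ 0.75251.

0.75251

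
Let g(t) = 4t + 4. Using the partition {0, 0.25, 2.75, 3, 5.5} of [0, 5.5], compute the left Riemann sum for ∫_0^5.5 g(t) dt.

Subinterval widths: 0.25, 2.5, 0.25, 2.5.
Left endpoints: 0, 0.25, 2.75, 3.
g(0) = 4, g(0.25) = 5, g(2.75) = 15, g(3) = 16.
Sum = Σ Δt_i · g(t_i).
Sum = 57.25.

57.25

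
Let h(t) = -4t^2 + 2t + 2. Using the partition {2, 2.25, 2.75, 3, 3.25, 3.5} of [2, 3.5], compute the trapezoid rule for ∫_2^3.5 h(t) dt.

-35.375

Subinterval widths: 0.25, 0.5, 0.25, 0.25, 0.25.
h(2) = -10, h(2.25) = -13.75, h(2.75) = -22.75, h(3) = -28, h(3.25) = -33.75, h(3.5) = -40.
On each subinterval the trapezoid contributes (Δt_i/2)·[h(t_{i-1}) + h(t_i)].
Sum = -35.375.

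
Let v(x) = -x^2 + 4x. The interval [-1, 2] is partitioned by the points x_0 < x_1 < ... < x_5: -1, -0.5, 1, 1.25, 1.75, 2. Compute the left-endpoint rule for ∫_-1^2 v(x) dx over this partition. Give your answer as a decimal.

-2.421875

Subinterval widths: 0.5, 1.5, 0.25, 0.5, 0.25.
Left endpoints: -1, -0.5, 1, 1.25, 1.75.
v(-1) = -5, v(-0.5) = -2.25, v(1) = 3, v(1.25) = 3.4375, v(1.75) = 3.9375.
Sum = Σ Δx_i · v(x_i).
Sum = -2.421875.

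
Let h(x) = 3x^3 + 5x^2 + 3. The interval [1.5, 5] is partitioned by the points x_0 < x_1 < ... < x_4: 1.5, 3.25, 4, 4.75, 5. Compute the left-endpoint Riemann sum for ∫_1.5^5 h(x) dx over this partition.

Subinterval widths: 1.75, 0.75, 0.75, 0.25.
Left endpoints: 1.5, 3.25, 4, 4.75.
h(1.5) = 24.375, h(3.25) = 158.796875, h(4) = 275, h(4.75) = 437.328125.
Sum = Σ Δx_i · h(x_i).
Sum = 477.3359375.

477.3359375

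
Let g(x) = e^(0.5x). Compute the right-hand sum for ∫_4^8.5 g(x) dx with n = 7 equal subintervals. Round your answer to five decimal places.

146.66962

Δx = (8.5 − 4)/7 = 9/14.
Right endpoints: 65/14, 37/7, 83/14, 46/7, 101/14, 55/7, 8.5.
g(65/14) ≈ 10.19022, g(37/7) ≈ 14.05330, g(83/14) ≈ 19.38085, g(46/7) ≈ 26.72807, g(101/14) ≈ 36.86059, g(55/7) ≈ 50.83431, g(8.5) ≈ 70.10541.
Sum = Δx · [g(65/14) + g(37/7) + g(83/14) + ...].
Sum ≈ 146.66962.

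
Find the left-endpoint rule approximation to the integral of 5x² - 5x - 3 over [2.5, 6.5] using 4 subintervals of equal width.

253

Δx = (6.5 − 2.5)/4 = 1.
Left endpoints: 2.5, 3.5, 4.5, 5.5.
f(2.5) = 15.75, f(3.5) = 40.75, f(4.5) = 75.75, f(5.5) = 120.75.
Sum = Δx · [f(2.5) + f(3.5) + f(4.5) + f(5.5)].
Sum = 253.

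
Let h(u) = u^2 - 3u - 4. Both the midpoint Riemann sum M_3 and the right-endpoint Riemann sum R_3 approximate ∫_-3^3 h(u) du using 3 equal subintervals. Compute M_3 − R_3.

12

M_3 = -8.
R_3 = -20.
M_3 − R_3 = 12.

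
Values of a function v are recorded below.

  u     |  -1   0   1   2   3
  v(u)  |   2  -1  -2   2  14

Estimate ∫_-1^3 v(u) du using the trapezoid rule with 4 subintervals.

Δu = 1.
T_4 = (1/2)·[2 + 2·(-1) + 2·(-2) + 2·2 + 14] = 7.

7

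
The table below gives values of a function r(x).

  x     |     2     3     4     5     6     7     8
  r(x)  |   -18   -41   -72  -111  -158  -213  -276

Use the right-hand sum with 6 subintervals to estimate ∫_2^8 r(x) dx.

Δx = 1.
Sum = 1·[(-41) + (-72) + (-111) + (-158) + (-213) + (-276)] = -871.

-871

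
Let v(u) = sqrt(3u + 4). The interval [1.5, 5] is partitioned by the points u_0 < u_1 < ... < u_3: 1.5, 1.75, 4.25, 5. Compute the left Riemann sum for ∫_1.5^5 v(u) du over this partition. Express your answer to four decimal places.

Subinterval widths: 0.25, 2.5, 0.75.
Left endpoints: 1.5, 1.75, 4.25.
v(1.5) ≈ 2.9155, v(1.75) ≈ 3.0414, v(4.25) ≈ 4.0927.
Sum = Σ Δu_i · v(u_i).
Sum ≈ 11.4018.

11.4018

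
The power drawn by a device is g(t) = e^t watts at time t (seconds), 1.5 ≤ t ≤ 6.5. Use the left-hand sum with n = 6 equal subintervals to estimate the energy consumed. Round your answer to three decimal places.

423.182

Δt = (6.5 − 1.5)/6 = 5/6.
Left endpoints: 1.5, 7/3, 19/6, 4, 29/6, 17/3.
g(1.5) ≈ 4.482, g(7/3) ≈ 10.312, g(19/6) ≈ 23.728, g(4) ≈ 54.598, g(29/6) ≈ 125.629, g(17/3) ≈ 289.069.
Sum = Δt · [g(1.5) + g(7/3) + g(19/6) + ...].
Sum ≈ 423.182.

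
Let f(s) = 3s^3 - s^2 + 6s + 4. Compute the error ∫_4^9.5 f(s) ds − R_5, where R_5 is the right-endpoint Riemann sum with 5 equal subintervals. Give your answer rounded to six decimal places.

-1352.653958

Exact integral: ∫_4^9.5 f(s) ds ≈ 5897.08854167.
R_5 = 7249.7425.
Error ≈ 5897.08854167 − 7249.7425 ≈ -1352.653958.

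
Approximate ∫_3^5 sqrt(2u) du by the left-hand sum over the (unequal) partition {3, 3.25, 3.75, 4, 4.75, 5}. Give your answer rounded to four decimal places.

Subinterval widths: 0.25, 0.5, 0.25, 0.75, 0.25.
Left endpoints: 3, 3.25, 3.75, 4, 4.75.
f(3) ≈ 2.4495, f(3.25) ≈ 2.5495, f(3.75) ≈ 2.7386, f(4) ≈ 2.8284, f(4.75) ≈ 3.0822.
Sum = Σ Δu_i · f(u_i).
Sum ≈ 5.4637.

5.4637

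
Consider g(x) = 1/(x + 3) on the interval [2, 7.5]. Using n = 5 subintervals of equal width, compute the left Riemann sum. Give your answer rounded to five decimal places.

0.80266

Δx = (7.5 − 2)/5 = 1.1.
Left endpoints: 2, 3.1, 4.2, 5.3, 6.4.
g(2) = 0.2, g(3.1) = 10/61, g(4.2) = 5/36, g(5.3) = 10/83, g(6.4) = 5/47.
Sum = Δx · [g(2) + g(3.1) + g(4.2) + g(5.3) + g(6.4)].
Sum ≈ 0.80266.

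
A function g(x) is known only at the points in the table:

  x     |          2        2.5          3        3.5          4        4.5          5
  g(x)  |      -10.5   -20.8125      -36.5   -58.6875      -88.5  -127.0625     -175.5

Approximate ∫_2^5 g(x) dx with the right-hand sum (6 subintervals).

-253.53125

Δx = 0.5.
Sum = 0.5·[(-20.8125) + (-36.5) + (-58.6875) + (-88.5) + (-127.0625) + (-175.5)] = -253.53125.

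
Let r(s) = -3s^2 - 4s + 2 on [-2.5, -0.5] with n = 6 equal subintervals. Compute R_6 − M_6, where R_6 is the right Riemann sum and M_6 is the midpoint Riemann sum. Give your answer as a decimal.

1.5

R_6 ≈ 2.0555556.
M_6 ≈ 0.5555556.
R_6 − M_6 = 1.5.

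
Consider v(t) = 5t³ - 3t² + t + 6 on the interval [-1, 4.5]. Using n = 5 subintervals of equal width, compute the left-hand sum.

263.01

Δt = (4.5 − (-1))/5 = 1.1.
Left endpoints: -1, 0.1, 1.2, 2.3, 3.4.
v(-1) = -3, v(0.1) = 6.075, v(1.2) = 11.52, v(2.3) = 53.265, v(3.4) = 171.24.
Sum = Δt · [v(-1) + v(0.1) + v(1.2) + v(2.3) + v(3.4)].
Sum = 263.01.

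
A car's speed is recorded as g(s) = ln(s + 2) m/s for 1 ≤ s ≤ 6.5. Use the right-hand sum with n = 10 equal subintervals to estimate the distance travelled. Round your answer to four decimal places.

Δs = (6.5 − 1)/10 = 0.55.
Right endpoints: 1.55, 2.1, 2.65, 3.2, 3.75, 4.3, 4.85, 5.4, 5.95, 6.5.
g(1.55) ≈ 1.2669, g(2.1) ≈ 1.4110, g(2.65) ≈ 1.5369, g(3.2) ≈ 1.6487, g(3.75) ≈ 1.7492, g(4.3) ≈ 1.8405, g(4.85) ≈ 1.9242, g(5.4) ≈ 2.0015, g(5.95) ≈ 2.0732, g(6.5) ≈ 2.1401.
Sum = Δs · [g(1.55) + g(2.1) + g(2.65) + ...].
Sum ≈ 9.6757.

9.6757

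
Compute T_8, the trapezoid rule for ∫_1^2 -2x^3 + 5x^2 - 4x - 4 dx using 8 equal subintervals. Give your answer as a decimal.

Δx = (2 − 1)/8 = 0.125.
f(1) = -5, f(1.125) = -5.01953125, f(1.25) = -5.09375, f(1.375) = -5.24609375, f(1.5) = -5.5, f(1.625) = -5.87890625, f(1.75) = -6.40625, f(1.875) = -7.10546875, f(2) = -8.
T_8 = (Δx/2)·[f(x_0) + 2f(x_1) + ... + 2f(x_{7}) + f(x_8)].
Sum = -5.84375.

-5.84375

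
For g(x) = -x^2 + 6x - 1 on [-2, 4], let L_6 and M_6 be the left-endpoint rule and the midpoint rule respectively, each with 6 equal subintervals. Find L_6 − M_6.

L_6 = -7.
M_6 = 6.5.
L_6 − M_6 = -13.5.

-13.5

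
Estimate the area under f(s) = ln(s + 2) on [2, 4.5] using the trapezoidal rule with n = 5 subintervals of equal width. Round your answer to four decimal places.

Δs = (4.5 − 2)/5 = 0.5.
f(2) ≈ 1.3863, f(2.5) ≈ 1.5041, f(3) ≈ 1.6094, f(3.5) ≈ 1.7047, f(4) ≈ 1.7918, f(4.5) ≈ 1.8718.
T_5 = (Δs/2)·[f(s_0) + 2f(s_1) + ... + 2f(s_{4}) + f(s_5)].
Sum ≈ 4.1195.

4.1195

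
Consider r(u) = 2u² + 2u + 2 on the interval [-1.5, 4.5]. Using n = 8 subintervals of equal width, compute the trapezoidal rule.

Δu = (4.5 − (-1.5))/8 = 0.75.
r(-1.5) = 3.5, r(-0.75) = 1.625, r(0) = 2, r(0.75) = 4.625, r(1.5) = 9.5, r(2.25) = 16.625, r(3) = 26, r(3.75) = 37.625, r(4.5) = 51.5.
T_8 = (Δu/2)·[r(u_0) + 2r(u_1) + ... + 2r(u_{7}) + r(u_8)].
Sum = 94.125.

94.125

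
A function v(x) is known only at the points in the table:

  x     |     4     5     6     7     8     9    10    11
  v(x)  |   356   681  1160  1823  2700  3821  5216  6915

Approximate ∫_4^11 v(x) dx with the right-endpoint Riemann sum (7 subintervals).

22316

Δx = 1.
Sum = 1·[681 + 1160 + 1823 + 2700 + 3821 + 5216 + 6915] = 22316.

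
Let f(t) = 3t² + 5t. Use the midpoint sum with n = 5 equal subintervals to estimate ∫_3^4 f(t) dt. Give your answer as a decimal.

54.49

Δt = (4 − 3)/5 = 0.2.
Midpoints: 3.1, 3.3, 3.5, 3.7, 3.9.
f(3.1) = 44.33, f(3.3) = 49.17, f(3.5) = 54.25, f(3.7) = 59.57, f(3.9) = 65.13.
Sum = Δt · [f(3.1) + f(3.3) + f(3.5) + f(3.7) + f(3.9)].
Sum = 54.49.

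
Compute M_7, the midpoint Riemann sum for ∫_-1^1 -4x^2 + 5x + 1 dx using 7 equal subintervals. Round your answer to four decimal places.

Δx = (1 − (-1))/7 = 2/7.
Midpoints: -6/7, -4/7, -2/7, 0, 2/7, 4/7, 6/7.
f(-6/7) = -305/49, f(-4/7) = -155/49, f(-2/7) = -37/49, f(0) = 1, f(2/7) = 103/49, f(4/7) = 125/49, f(6/7) = 115/49.
Sum = Δx · [f(-6/7) + f(-4/7) + f(-2/7) + ...].
Sum ≈ -0.6122.

-0.6122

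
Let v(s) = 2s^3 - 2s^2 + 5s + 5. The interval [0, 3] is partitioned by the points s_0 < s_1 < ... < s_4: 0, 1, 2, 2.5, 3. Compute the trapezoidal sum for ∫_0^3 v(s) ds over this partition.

61.875

Subinterval widths: 1, 1, 0.5, 0.5.
v(0) = 5, v(1) = 10, v(2) = 23, v(2.5) = 36.25, v(3) = 56.
On each subinterval the trapezoid contributes (Δs_i/2)·[v(s_{i-1}) + v(s_i)].
Sum = 61.875.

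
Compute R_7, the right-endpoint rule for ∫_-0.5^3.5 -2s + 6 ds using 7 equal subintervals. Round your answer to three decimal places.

Δs = (3.5 − (-0.5))/7 = 4/7.
Right endpoints: 1/14, 9/14, 17/14, 25/14, 33/14, 41/14, 3.5.
f(1/14) = 41/7, f(9/14) = 33/7, f(17/14) = 25/7, f(25/14) = 17/7, f(33/14) = 9/7, f(41/14) = 1/7, f(3.5) = -1.
Sum = Δs · [f(1/14) + f(9/14) + f(17/14) + ...].
Sum ≈ 9.714.

9.714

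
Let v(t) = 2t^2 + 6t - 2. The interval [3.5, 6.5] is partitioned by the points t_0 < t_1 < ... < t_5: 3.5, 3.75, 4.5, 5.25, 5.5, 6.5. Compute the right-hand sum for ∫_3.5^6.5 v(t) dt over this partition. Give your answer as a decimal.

269.125

Subinterval widths: 0.25, 0.75, 0.75, 0.25, 1.
Right endpoints: 3.75, 4.5, 5.25, 5.5, 6.5.
v(3.75) = 48.625, v(4.5) = 65.5, v(5.25) = 84.625, v(5.5) = 91.5, v(6.5) = 121.5.
Sum = Σ Δt_i · v(t_i).
Sum = 269.125.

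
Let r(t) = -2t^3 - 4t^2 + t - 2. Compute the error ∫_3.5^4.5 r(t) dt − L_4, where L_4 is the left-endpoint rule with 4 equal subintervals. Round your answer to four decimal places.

Exact integral: ∫_3.5^4.5 r(t) dt ≈ -192.333333.
L_4 = -176.6875.
Error ≈ -192.333333 − (-176.6875) ≈ -15.6458.

-15.6458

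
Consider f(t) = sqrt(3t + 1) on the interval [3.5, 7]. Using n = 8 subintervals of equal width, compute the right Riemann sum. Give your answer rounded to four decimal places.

Δt = (7 − 3.5)/8 = 0.4375.
Right endpoints: 3.9375, 4.375, 4.8125, 5.25, 5.6875, 6.125, 6.5625, 7.
f(3.9375) ≈ 3.5795, f(4.375) ≈ 3.7583, f(4.8125) ≈ 3.9291, f(5.25) ≈ 4.0927, f(5.6875) ≈ 4.2500, f(6.125) ≈ 4.4017, f(6.5625) ≈ 4.5484, f(7) ≈ 4.6904.
Sum = Δt · [f(3.9375) + f(4.375) + f(4.8125) + ...].
Sum ≈ 14.5469.

14.5469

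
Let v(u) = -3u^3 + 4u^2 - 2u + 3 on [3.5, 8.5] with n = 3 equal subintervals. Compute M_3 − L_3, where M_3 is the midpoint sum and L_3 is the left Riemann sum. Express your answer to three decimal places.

-1062.847

M_3 ≈ -3027.96296.
L_3 ≈ -1965.11574.
M_3 − L_3 ≈ -1062.847.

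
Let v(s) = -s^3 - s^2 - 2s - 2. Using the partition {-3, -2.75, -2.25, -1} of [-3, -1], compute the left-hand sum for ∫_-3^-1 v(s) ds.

Subinterval widths: 0.25, 0.5, 1.25.
Left endpoints: -3, -2.75, -2.25.
v(-3) = 22, v(-2.75) = 16.734375, v(-2.25) = 8.828125.
Sum = Σ Δs_i · v(s_i).
Sum = 24.90234375.

24.90234375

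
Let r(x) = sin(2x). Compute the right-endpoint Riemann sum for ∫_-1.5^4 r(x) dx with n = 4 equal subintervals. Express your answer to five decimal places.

0.66205

Δx = (4 − (-1.5))/4 = 1.375.
Right endpoints: -0.125, 1.25, 2.625, 4.
r(-0.125) ≈ -0.24740, r(1.25) ≈ 0.59847, r(2.625) ≈ -0.85893, r(4) ≈ 0.98936.
Sum = Δx · [r(-0.125) + r(1.25) + r(2.625) + r(4)].
Sum ≈ 0.66205.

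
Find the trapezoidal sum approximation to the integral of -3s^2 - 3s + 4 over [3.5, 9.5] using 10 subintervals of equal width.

-908.58

Δs = (9.5 − 3.5)/10 = 0.6.
f(3.5) = -43.25, f(4.1) = -58.73, f(4.7) = -76.37, f(5.3) = -96.17, f(5.9) = -118.13, f(6.5) = -142.25, f(7.1) = -168.53, f(7.7) = -196.97, f(8.3) = -227.57, f(8.9) = -260.33, f(9.5) = -295.25.
T_10 = (Δs/2)·[f(s_0) + 2f(s_1) + ... + 2f(s_{9}) + f(s_10)].
Sum = -908.58.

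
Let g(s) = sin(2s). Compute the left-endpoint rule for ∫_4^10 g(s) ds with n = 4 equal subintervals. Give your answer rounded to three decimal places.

0.028

Δs = (10 − 4)/4 = 1.5.
Left endpoints: 4, 5.5, 7, 8.5.
g(4) ≈ 0.989, g(5.5) ≈ -1.000, g(7) ≈ 0.991, g(8.5) ≈ -0.961.
Sum = Δs · [g(4) + g(5.5) + g(7) + g(8.5)].
Sum ≈ 0.028.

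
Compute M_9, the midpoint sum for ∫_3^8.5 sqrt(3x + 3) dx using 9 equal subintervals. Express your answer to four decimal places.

Δx = (8.5 − 3)/9 = 11/18.
Midpoints: 119/36, 47/12, 163/36, 185/36, 5.75, 229/36, 251/36, 91/12, 295/36.
f(119/36) ≈ 3.5940, f(47/12) ≈ 3.8406, f(163/36) ≈ 4.0723, f(185/36) ≈ 4.2915, f(5.75) ≈ 4.5000, f(229/36) ≈ 4.6993, f(251/36) ≈ 4.8905, f(91/12) ≈ 5.0744, f(295/36) ≈ 5.2520.
Sum = Δx · [f(119/36) + f(47/12) + f(163/36) + ...].
Sum ≈ 24.5755.

24.5755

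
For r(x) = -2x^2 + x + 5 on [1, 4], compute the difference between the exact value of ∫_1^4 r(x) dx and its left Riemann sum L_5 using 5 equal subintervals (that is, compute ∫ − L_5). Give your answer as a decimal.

Exact integral: ∫_1^4 r(x) dx = -19.5.
L_5 = -11.76.
Error = -19.5 − (-11.76) = -7.74.

-7.74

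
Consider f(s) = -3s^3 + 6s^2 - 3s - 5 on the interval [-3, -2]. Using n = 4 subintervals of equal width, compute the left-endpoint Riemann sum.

100.796875

Δs = (-2 − (-3))/4 = 0.25.
Left endpoints: -3, -2.75, -2.5, -2.25.
f(-3) = 139, f(-2.75) = 111.015625, f(-2.5) = 86.875, f(-2.25) = 66.296875.
Sum = Δs · [f(-3) + f(-2.75) + f(-2.5) + f(-2.25)].
Sum = 100.796875.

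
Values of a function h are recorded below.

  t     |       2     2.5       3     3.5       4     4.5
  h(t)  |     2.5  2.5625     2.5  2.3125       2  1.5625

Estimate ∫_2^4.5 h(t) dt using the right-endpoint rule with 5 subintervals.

Δt = 0.5.
Sum = 0.5·[2.5625 + 2.5 + 2.3125 + 2 + 1.5625] = 5.46875.

5.46875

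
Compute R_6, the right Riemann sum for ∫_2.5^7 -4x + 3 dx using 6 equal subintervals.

-78.75

Δx = (7 − 2.5)/6 = 0.75.
Right endpoints: 3.25, 4, 4.75, 5.5, 6.25, 7.
f(3.25) = -10, f(4) = -13, f(4.75) = -16, f(5.5) = -19, f(6.25) = -22, f(7) = -25.
Sum = Δx · [f(3.25) + f(4) + f(4.75) + ...].
Sum = -78.75.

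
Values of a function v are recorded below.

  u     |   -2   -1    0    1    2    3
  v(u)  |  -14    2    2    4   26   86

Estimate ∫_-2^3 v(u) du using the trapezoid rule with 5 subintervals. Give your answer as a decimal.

70

Δu = 1.
T_5 = (1/2)·[(-14) + 2·2 + 2·2 + 2·4 + 2·26 + 86] = 70.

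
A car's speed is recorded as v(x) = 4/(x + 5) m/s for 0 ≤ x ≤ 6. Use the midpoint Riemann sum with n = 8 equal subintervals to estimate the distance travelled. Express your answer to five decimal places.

Δx = (6 − 0)/8 = 0.75.
Midpoints: 0.375, 1.125, 1.875, 2.625, 3.375, 4.125, 4.875, 5.625.
v(0.375) = 32/43, v(1.125) = 32/49, v(1.875) = 32/55, v(2.625) = 32/61, v(3.375) = 32/67, v(4.125) = 32/73, v(4.875) = 32/79, v(5.625) = 32/85.
Sum = Δx · [v(0.375) + v(1.125) + v(1.875) + ...].
Sum ≈ 3.15087.

3.15087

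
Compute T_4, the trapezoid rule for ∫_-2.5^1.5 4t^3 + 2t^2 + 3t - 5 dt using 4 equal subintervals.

-50

Δt = (1.5 − (-2.5))/4 = 1.
f(-2.5) = -62.5, f(-1.5) = -18.5, f(-0.5) = -6.5, f(0.5) = -2.5, f(1.5) = 17.5.
T_4 = (Δt/2)·[f(t_0) + 2f(t_1) + 2f(t_2) + 2f(t_3) + f(t_4)].
Sum = -50.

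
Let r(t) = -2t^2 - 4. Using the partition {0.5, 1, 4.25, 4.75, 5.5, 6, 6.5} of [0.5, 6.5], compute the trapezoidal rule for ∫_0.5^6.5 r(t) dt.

Subinterval widths: 0.5, 3.25, 0.5, 0.75, 0.5, 0.5.
r(0.5) = -4.5, r(1) = -6, r(4.25) = -40.125, r(4.75) = -49.125, r(5.5) = -64.5, r(6) = -76, r(6.5) = -88.5.
On each subinterval the trapezoid contributes (Δt_i/2)·[r(t_{i-1}) + r(t_i)].
Sum = -218.75.

-218.75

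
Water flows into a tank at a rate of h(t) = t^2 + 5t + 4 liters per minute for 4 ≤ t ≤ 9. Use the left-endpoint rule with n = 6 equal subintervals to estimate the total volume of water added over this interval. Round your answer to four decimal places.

Δt = (9 − 4)/6 = 5/6.
Left endpoints: 4, 29/6, 17/3, 6.5, 22/3, 49/6.
h(4) = 40, h(29/6) = 1855/36, h(17/3) = 580/9, h(6.5) = 78.75, h(22/3) = 850/9, h(49/6) = 4015/36.
Sum = Δt · [h(4) + h(29/6) + h(17/3) + ...].
Sum ≈ 367.2454.

367.2454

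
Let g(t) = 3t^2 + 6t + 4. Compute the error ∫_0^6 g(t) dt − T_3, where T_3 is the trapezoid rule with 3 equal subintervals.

-12

Exact integral: ∫_0^6 g(t) dt = 348.
T_3 = 360.
Error = 348 − 360 = -12.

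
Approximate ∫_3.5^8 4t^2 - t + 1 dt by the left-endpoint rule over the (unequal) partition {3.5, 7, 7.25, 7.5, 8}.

370.5

Subinterval widths: 3.5, 0.25, 0.25, 0.5.
Left endpoints: 3.5, 7, 7.25, 7.5.
f(3.5) = 46.5, f(7) = 190, f(7.25) = 204, f(7.5) = 218.5.
Sum = Σ Δt_i · f(t_i).
Sum = 370.5.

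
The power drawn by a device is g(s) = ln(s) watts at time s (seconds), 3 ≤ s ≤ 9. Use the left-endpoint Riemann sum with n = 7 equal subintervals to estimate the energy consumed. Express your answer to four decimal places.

9.9948

Δs = (9 − 3)/7 = 6/7.
Left endpoints: 3, 27/7, 33/7, 39/7, 45/7, 51/7, 57/7.
g(3) ≈ 1.0986, g(27/7) ≈ 1.3499, g(33/7) ≈ 1.5506, g(39/7) ≈ 1.7177, g(45/7) ≈ 1.8608, g(51/7) ≈ 1.9859, g(57/7) ≈ 2.0971.
Sum = Δs · [g(3) + g(27/7) + g(33/7) + ...].
Sum ≈ 9.9948.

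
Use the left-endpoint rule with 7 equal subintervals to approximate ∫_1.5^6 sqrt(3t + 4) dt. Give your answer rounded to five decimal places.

16.84670

Δt = (6 − 1.5)/7 = 9/14.
Left endpoints: 1.5, 15/7, 39/14, 24/7, 57/14, 33/7, 75/14.
f(1.5) ≈ 2.91548, f(15/7) ≈ 3.22933, f(39/14) ≈ 3.51527, f(24/7) ≈ 3.77964, f(57/14) ≈ 4.02670, f(33/7) ≈ 4.25944, f(75/14) ≈ 4.48011.
Sum = Δt · [f(1.5) + f(15/7) + f(39/14) + ...].
Sum ≈ 16.84670.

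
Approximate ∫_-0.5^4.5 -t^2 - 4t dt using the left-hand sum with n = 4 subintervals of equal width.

Δt = (4.5 − (-0.5))/4 = 1.25.
Left endpoints: -0.5, 0.75, 2, 3.25.
f(-0.5) = 1.75, f(0.75) = -3.5625, f(2) = -12, f(3.25) = -23.5625.
Sum = Δt · [f(-0.5) + f(0.75) + f(2) + f(3.25)].
Sum = -46.71875.

-46.71875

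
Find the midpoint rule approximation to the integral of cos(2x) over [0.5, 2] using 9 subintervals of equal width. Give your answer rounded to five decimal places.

Δx = (2 − 0.5)/9 = 1/6.
Midpoints: 7/12, 0.75, 11/12, 13/12, 1.25, 17/12, 19/12, 1.75, 23/12.
f(7/12) ≈ 0.39322, f(0.75) ≈ 0.07074, f(11/12) ≈ -0.25953, f(13/12) ≈ -0.56123, f(1.25) ≈ -0.80114, f(17/12) ≈ -0.95286, f(19/12) ≈ -0.99969, f(1.75) ≈ -0.93646, f(23/12) ≈ -0.77014.
Sum = Δx · [f(7/12) + f(0.75) + f(11/12) + ...].
Sum ≈ -0.80285.

-0.80285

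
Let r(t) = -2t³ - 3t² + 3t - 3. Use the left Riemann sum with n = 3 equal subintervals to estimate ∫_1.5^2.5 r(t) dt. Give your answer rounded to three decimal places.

-20.944

Δt = (2.5 − 1.5)/3 = 1/3.
Left endpoints: 1.5, 11/6, 13/6.
r(1.5) = -12, r(11/6) = -1075/54, r(13/6) = -835/27.
Sum = Δt · [r(1.5) + r(11/6) + r(13/6)].
Sum ≈ -20.944.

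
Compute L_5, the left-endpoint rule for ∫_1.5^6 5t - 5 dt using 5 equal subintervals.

Δt = (6 − 1.5)/5 = 0.9.
Left endpoints: 1.5, 2.4, 3.3, 4.2, 5.1.
f(1.5) = 2.5, f(2.4) = 7, f(3.3) = 11.5, f(4.2) = 16, f(5.1) = 20.5.
Sum = Δt · [f(1.5) + f(2.4) + f(3.3) + f(4.2) + f(5.1)].
Sum = 51.75.

51.75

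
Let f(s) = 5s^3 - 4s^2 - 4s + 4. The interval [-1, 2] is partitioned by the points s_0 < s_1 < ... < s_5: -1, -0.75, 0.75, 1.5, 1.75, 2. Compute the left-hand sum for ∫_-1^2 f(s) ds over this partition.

Subinterval widths: 0.25, 1.5, 0.75, 0.25, 0.25.
Left endpoints: -1, -0.75, 0.75, 1.5, 1.75.
f(-1) = -1, f(-0.75) = 2.640625, f(0.75) = 0.859375, f(1.5) = 5.875, f(1.75) = 11.546875.
Sum = Σ Δs_i · f(s_i).
Sum = 8.7109375.

8.7109375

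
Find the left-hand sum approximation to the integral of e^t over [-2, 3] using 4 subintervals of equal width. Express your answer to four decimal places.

Δt = (3 − (-2))/4 = 1.25.
Left endpoints: -2, -0.75, 0.5, 1.75.
f(-2) ≈ 0.1353, f(-0.75) ≈ 0.4724, f(0.5) ≈ 1.6487, f(1.75) ≈ 5.7546.
Sum = Δt · [f(-2) + f(-0.75) + f(0.5) + f(1.75)].
Sum ≈ 10.0138.

10.0138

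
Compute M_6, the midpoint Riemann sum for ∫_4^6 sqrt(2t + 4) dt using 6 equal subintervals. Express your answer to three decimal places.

7.477

Δt = (6 − 4)/6 = 1/3.
Midpoints: 25/6, 4.5, 29/6, 31/6, 5.5, 35/6.
f(25/6) ≈ 3.512, f(4.5) ≈ 3.606, f(29/6) ≈ 3.697, f(31/6) ≈ 3.786, f(5.5) ≈ 3.873, f(35/6) ≈ 3.958.
Sum = Δt · [f(25/6) + f(4.5) + f(29/6) + ...].
Sum ≈ 7.477.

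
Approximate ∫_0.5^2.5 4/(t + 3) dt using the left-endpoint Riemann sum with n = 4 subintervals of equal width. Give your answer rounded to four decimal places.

1.9159

Δt = (2.5 − 0.5)/4 = 0.5.
Left endpoints: 0.5, 1, 1.5, 2.
f(0.5) = 8/7, f(1) = 1, f(1.5) = 8/9, f(2) = 0.8.
Sum = Δt · [f(0.5) + f(1) + f(1.5) + f(2)].
Sum ≈ 1.9159.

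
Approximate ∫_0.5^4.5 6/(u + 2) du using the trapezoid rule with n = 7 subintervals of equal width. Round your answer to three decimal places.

5.755

Δu = (4.5 − 0.5)/7 = 4/7.
f(0.5) = 2.4, f(15/14) = 84/43, f(23/14) = 28/17, f(31/14) = 84/59, f(39/14) = 84/67, f(47/14) = 1.12, f(55/14) = 84/83, f(4.5) = 12/13.
T_7 = (Δu/2)·[f(u_0) + 2f(u_1) + ... + 2f(u_{6}) + f(u_7)].
Sum ≈ 5.755.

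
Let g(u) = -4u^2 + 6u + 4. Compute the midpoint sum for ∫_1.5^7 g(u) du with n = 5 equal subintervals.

-288.365

Δu = (7 − 1.5)/5 = 1.1.
Midpoints: 2.05, 3.15, 4.25, 5.35, 6.45.
g(2.05) = -0.51, g(3.15) = -16.79, g(4.25) = -42.75, g(5.35) = -78.39, g(6.45) = -123.71.
Sum = Δu · [g(2.05) + g(3.15) + g(4.25) + g(5.35) + g(6.45)].
Sum = -288.365.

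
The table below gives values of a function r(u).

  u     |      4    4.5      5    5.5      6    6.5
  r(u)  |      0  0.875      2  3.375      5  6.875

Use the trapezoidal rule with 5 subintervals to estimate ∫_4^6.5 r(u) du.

7.34375

Δu = 0.5.
T_5 = (0.5/2)·[0 + 2·0.875 + 2·2 + 2·3.375 + 2·5 + 6.875] = 7.34375.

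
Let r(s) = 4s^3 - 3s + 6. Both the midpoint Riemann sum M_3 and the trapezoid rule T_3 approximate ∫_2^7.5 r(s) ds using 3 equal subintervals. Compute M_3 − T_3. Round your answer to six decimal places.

M_3 ≈ 3014.87847222.
T_3 ≈ 3278.30555556.
M_3 − T_3 ≈ -263.427083.

-263.427083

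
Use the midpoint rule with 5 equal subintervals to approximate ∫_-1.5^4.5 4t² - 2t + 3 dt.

123.12

Δt = (4.5 − (-1.5))/5 = 1.2.
Midpoints: -0.9, 0.3, 1.5, 2.7, 3.9.
f(-0.9) = 8.04, f(0.3) = 2.76, f(1.5) = 9, f(2.7) = 26.76, f(3.9) = 56.04.
Sum = Δt · [f(-0.9) + f(0.3) + f(1.5) + f(2.7) + f(3.9)].
Sum = 123.12.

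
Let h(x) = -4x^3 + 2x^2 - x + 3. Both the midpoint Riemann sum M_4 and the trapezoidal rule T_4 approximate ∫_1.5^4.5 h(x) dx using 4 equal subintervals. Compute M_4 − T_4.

M_4 = -341.71875.
T_4 = -356.0625.
M_4 − T_4 = 14.34375.

14.34375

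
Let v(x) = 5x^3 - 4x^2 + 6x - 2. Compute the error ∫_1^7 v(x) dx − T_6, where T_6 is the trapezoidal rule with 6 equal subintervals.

-56

Exact integral: ∫_1^7 v(x) dx = 2676.
T_6 = 2732.
Error = 2676 − 2732 = -56.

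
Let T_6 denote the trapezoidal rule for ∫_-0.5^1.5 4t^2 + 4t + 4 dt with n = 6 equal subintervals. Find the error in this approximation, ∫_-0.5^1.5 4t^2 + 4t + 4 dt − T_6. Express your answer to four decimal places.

-0.1481

Exact integral: ∫_-0.5^1.5 f(t) dt ≈ 16.666667.
T_6 ≈ 16.814815.
Error ≈ 16.666667 − 16.814815 ≈ -0.1481.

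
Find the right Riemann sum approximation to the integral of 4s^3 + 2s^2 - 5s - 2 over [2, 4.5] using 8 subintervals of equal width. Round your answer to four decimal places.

460.6006

Δs = (4.5 − 2)/8 = 0.3125.
Right endpoints: 2.3125, 2.625, 2.9375, 3.25, 3.5625, 3.875, 4.1875, 4.5.
f(2.3125) = 47717/1024, f(2.625) = 71.0078125, f(2.9375) = 104407/1024, f(3.25) = 140.1875, f(3.5625) = 190897/1024, f(3.875) = 241.3984375, f(4.1875) = 313187/1024, f(4.5) = 380.5.
Sum = Δs · [f(2.3125) + f(2.625) + f(2.9375) + ...].
Sum ≈ 460.6006.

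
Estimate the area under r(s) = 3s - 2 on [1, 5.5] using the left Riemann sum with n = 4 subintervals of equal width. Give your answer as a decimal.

Δs = (5.5 − 1)/4 = 1.125.
Left endpoints: 1, 2.125, 3.25, 4.375.
r(1) = 1, r(2.125) = 4.375, r(3.25) = 7.75, r(4.375) = 11.125.
Sum = Δs · [r(1) + r(2.125) + r(3.25) + r(4.375)].
Sum = 27.28125.

27.28125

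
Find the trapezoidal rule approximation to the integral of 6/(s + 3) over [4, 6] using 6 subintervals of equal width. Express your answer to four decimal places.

Δs = (6 − 4)/6 = 1/3.
f(4) = 6/7, f(13/3) = 9/11, f(14/3) = 18/23, f(5) = 0.75, f(16/3) = 0.72, f(17/3) = 9/13, f(6) = 2/3.
T_6 = (Δs/2)·[f(s_0) + 2f(s_1) + ... + 2f(s_{5}) + f(s_6)].
Sum ≈ 1.5083.

1.5083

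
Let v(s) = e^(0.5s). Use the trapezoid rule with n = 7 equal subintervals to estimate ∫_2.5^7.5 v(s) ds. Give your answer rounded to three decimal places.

Δs = (7.5 − 2.5)/7 = 5/7.
v(2.5) ≈ 3.490, v(45/14) ≈ 4.989, v(55/14) ≈ 7.130, v(65/14) ≈ 10.190, v(75/14) ≈ 14.564, v(85/14) ≈ 20.816, v(95/14) ≈ 29.751, v(7.5) ≈ 42.521.
T_7 = (Δs/2)·[v(s_0) + 2v(s_1) + ... + 2v(s_{6}) + v(s_7)].
Sum ≈ 78.889.

78.889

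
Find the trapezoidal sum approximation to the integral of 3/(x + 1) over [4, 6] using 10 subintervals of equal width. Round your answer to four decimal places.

1.0096

Δx = (6 − 4)/10 = 0.2.
f(4) = 0.6, f(4.2) = 15/26, f(4.4) = 5/9, f(4.6) = 15/28, f(4.8) = 15/29, f(5) = 0.5, f(5.2) = 15/31, f(5.4) = 0.46875, f(5.6) = 5/11, f(5.8) = 15/34, f(6) = 3/7.
T_10 = (Δx/2)·[f(x_0) + 2f(x_1) + ... + 2f(x_{9}) + f(x_10)].
Sum ≈ 1.0096.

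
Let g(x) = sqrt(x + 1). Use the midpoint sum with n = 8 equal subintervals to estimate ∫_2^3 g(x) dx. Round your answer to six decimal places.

1.869257

Δx = (3 − 2)/8 = 0.125.
Midpoints: 2.0625, 2.1875, 2.3125, 2.4375, 2.5625, 2.6875, 2.8125, 2.9375.
g(2.0625) ≈ 1.750000, g(2.1875) ≈ 1.785357, g(2.3125) ≈ 1.820027, g(2.4375) ≈ 1.854050, g(2.5625) ≈ 1.887459, g(2.6875) ≈ 1.920286, g(2.8125) ≈ 1.952562, g(2.9375) ≈ 1.984313.
Sum = Δx · [g(2.0625) + g(2.1875) + g(2.3125) + ...].
Sum ≈ 1.869257.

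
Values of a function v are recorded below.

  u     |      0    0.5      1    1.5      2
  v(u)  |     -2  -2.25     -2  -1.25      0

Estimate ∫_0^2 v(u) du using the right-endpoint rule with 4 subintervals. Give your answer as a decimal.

Δu = 0.5.
Sum = 0.5·[(-2.25) + (-2) + (-1.25) + 0] = -2.75.

-2.75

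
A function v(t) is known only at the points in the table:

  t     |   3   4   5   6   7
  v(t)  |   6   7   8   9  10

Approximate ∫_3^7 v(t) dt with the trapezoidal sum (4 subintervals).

32

Δt = 1.
T_4 = (1/2)·[6 + 2·7 + 2·8 + 2·9 + 10] = 32.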